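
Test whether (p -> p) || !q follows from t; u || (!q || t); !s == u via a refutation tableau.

Yes

Initial set: {t; (u || (!q || t)); (!s == u); !((p -> p) || !q)}.
!((p -> p) || !q): α-rule — add !(p -> p), !!q.
!(p -> p): α-rule — add p, !p.
× closes — contains both p and !p.
All 1 branch closes.
Every branch closed, so the premises entail the conclusion.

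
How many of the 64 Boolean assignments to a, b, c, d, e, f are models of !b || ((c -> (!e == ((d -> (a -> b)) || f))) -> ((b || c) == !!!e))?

Initial set: {(!b || ((c -> (!e == ((d -> (a -> b)) || f))) -> ((b || c) == !!!e)))}.
(!b || ((c -> (!e == ((d -> (a -> b)) || f))) -> ((b || c) == !!!e))): β-rule — branch into !b  //  ((c -> (!e == ((d -> (a -> b)) || f))) -> ((b || c) == !!!e)).
  branch 1 (add !b):
    ○ open, literals {b=0}.
  branch 2 (add ((c -> (!e == ((d -> (a -> b)) || f))) -> ((b || c) == !!!e))):
    ((c -> (!e == ((d -> (a -> b)) || f))) -> ((b || c) == !!!e)): β-rule — branch into !(c -> (!e == ((d -> (a -> b)) || f)))  //  ((b || c) == !!!e).
      branch 2.1 (add !(c -> (!e == ((d -> (a -> b)) || f)))):
        !(c -> (!e == ((d -> (a -> b)) || f))): α-rule — add c, !(!e == ((d -> (a -> b)) || f)).
        !(!e == ((d -> (a -> b)) || f)): β-rule — branch into !e, !((d -> (a -> b)) || f)  //  !!e, ((d -> (a -> b)) || f).
          branch 2.1.1 (add !e, !((d -> (a -> b)) || f)):
            !((d -> (a -> b)) || f): α-rule — add !(d -> (a -> b)), !f.
            !(d -> (a -> b)): α-rule — add d, !(a -> b).
            !(a -> b): α-rule — add a, !b.
            ○ open, literals {a=1, b=0, c=1, d=1, e=0, f=0}.
          branch 2.1.2 (add !!e, ((d -> (a -> b)) || f)):
            ((d -> (a -> b)) || f): β-rule — branch into (d -> (a -> b))  //  f.
              branch 2.1.2.1 (add (d -> (a -> b))):
                (d -> (a -> b)): β-rule — branch into !d  //  (a -> b).
                  branch 2.1.2.1.1 (add !d):
                    ○ open, literals {c=1, d=0, e=1}.
                  branch 2.1.2.1.2 (add (a -> b)):
                    (a -> b): β-rule — branch into !a  //  b.
                      branch 2.1.2.1.2.1 (add !a):
                        ○ open, literals {a=0, c=1, e=1}.
                      branch 2.1.2.1.2.2 (add b):
                        ○ open, literals {b=1, c=1, e=1}.
              branch 2.1.2.2 (add f):
                ○ open, literals {c=1, e=1, f=1}.
      branch 2.2 (add ((b || c) == !!!e)):
        ((b || c) == !!!e): β-rule — branch into (b || c), !!!e  //  !(b || c), !!!!e.
          branch 2.2.1 (add (b || c), !!!e):
            !!!e: drop double negation, giving !e.
            (b || c): β-rule — branch into b  //  c.
              branch 2.2.1.1 (add b):
                ○ open, literals {b=1, e=0}.
              branch 2.2.1.2 (add c):
                ○ open, literals {c=1, e=0}.
          branch 2.2.2 (add !(b || c), !!!!e):
            !(b || c): α-rule — add !b, !c.
            !!!!e: drop double negation, giving !!e.
            ○ open, literals {b=0, c=0, e=1}.
0 branches closed, 9 open.
Each open branch fixes some atoms; the unmentioned ones are free. Counting distinct full assignments: branch {b=0} (a, c, d, e, f) contributes 32 new; branch {a=1, b=0, c=1, d=1, e=0, f=0} (none free) contributes 0 new; branch {c=1, d=0, e=1} (a, b, f) contributes 4 new; branch {a=0, c=1, e=1} (b, d, f) contributes 2 new; branch {b=1, c=1, e=1} (a, d, f) contributes 2 new; branch {c=1, e=1, f=1} (a, b, d) contributes 0 new; branch {b=1, e=0} (a, c, d, f) contributes 16 new; branch {c=1, e=0} (a, b, d, f) contributes 0 new; branch {b=0, c=0, e=1} (a, d, f) contributes 0 new. Total: 56.

56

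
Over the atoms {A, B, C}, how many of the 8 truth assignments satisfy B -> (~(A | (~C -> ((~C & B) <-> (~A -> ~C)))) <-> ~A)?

Initial set: {(B -> (~(A | (~C -> ((~C & B) <-> (~A -> ~C)))) <-> ~A))}.
(B -> (~(A | (~C -> ((~C & B) <-> (~A -> ~C)))) <-> ~A)): β-rule — branch into ~B  //  (~(A | (~C -> ((~C & B) <-> (~A -> ~C)))) <-> ~A).
  branch 1 (add ~B):
    ○ open, literals {B=F}.
  branch 2 (add (~(A | (~C -> ((~C & B) <-> (~A -> ~C)))) <-> ~A)):
    (~(A | (~C -> ((~C & B) <-> (~A -> ~C)))) <-> ~A): β-rule — branch into ~(A | (~C -> ((~C & B) <-> (~A -> ~C)))), ~A  //  ~~(A | (~C -> ((~C & B) <-> (~A -> ~C)))), ~~A.
      branch 2.1 (add ~(A | (~C -> ((~C & B) <-> (~A -> ~C)))), ~A):
        ~(A | (~C -> ((~C & B) <-> (~A -> ~C)))): α-rule — add ~A, ~(~C -> ((~C & B) <-> (~A -> ~C))).
        ~(~C -> ((~C & B) <-> (~A -> ~C))): α-rule — add ~C, ~((~C & B) <-> (~A -> ~C)).
        ~((~C & B) <-> (~A -> ~C)): β-rule — branch into (~C & B), ~(~A -> ~C)  //  ~(~C & B), (~A -> ~C).
          branch 2.1.1 (add (~C & B), ~(~A -> ~C)):
            (~C & B): α-rule — add ~C, B.
            ~(~A -> ~C): α-rule — add ~A, ~~C.
            × closes — contains both C and ~C.
          branch 2.1.2 (add ~(~C & B), (~A -> ~C)):
            ~(~C & B): β-rule — branch into ~~C  //  ~B.
              branch 2.1.2.1 (add ~~C):
                × closes — contains both C and ~C.
              branch 2.1.2.2 (add ~B):
                (~A -> ~C): β-rule — branch into ~~A  //  ~C.
                  branch 2.1.2.2.1 (add ~~A):
                    × closes — contains both A and ~A.
                  branch 2.1.2.2.2 (add ~C):
                    ○ open, literals {A=F, B=F, C=F}.
      branch 2.2 (add ~~(A | (~C -> ((~C & B) <-> (~A -> ~C)))), ~~A):
        ~~(A | (~C -> ((~C & B) <-> (~A -> ~C)))): β-rule — branch into A  //  (~C -> ((~C & B) <-> (~A -> ~C))).
          branch 2.2.1 (add A):
            ○ open, literals {A=T}.
          branch 2.2.2 (add (~C -> ((~C & B) <-> (~A -> ~C)))):
            (~C -> ((~C & B) <-> (~A -> ~C))): β-rule — branch into ~~C  //  ((~C & B) <-> (~A -> ~C)).
              branch 2.2.2.1 (add ~~C):
                ○ open, literals {A=T, C=T}.
              branch 2.2.2.2 (add ((~C & B) <-> (~A -> ~C))):
                ((~C & B) <-> (~A -> ~C)): β-rule — branch into (~C & B), (~A -> ~C)  //  ~(~C & B), ~(~A -> ~C).
                  branch 2.2.2.2.1 (add (~C & B), (~A -> ~C)):
                    (~C & B): α-rule — add ~C, B.
                    (~A -> ~C): β-rule — branch into ~~A  //  ~C.
                      branch 2.2.2.2.1.1 (add ~~A):
                        ○ open, literals {A=T, B=T, C=F}.
                      branch 2.2.2.2.1.2 (add ~C):
                        ○ open, literals {A=T, B=T, C=F}.
                  branch 2.2.2.2.2 (add ~(~C & B), ~(~A -> ~C)):
                    ~(~A -> ~C): α-rule — add ~A, ~~C.
                    × closes — contains both A and ~A.
4 branches closed, 6 open.
Each open branch fixes some atoms; the unmentioned ones are free. Counting distinct full assignments: branch {B=F} (A, C) contributes 4 new; branch {A=F, B=F, C=F} (none free) contributes 0 new; branch {A=T} (B, C) contributes 2 new; branch {A=T, C=T} (B) contributes 0 new; branch {A=T, B=T, C=F} (none free) contributes 0 new; branch {A=T, B=T, C=F} (none free) contributes 0 new. Total: 6.

6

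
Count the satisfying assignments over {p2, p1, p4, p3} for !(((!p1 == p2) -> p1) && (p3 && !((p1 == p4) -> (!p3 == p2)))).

15

Initial set: {T !(((!p1 == p2) -> p1) && (p3 && !((p1 == p4) -> (!p3 == p2))))}.
T !(((!p1 == p2) -> p1) && (p3 && !((p1 == p4) -> (!p3 == p2)))): β-rule — branch into F ((!p1 == p2) -> p1)  //  F (p3 && !((p1 == p4) -> (!p3 == p2))).
  branch 1 (add F ((!p1 == p2) -> p1)):
    F ((!p1 == p2) -> p1): α-rule — add T (!p1 == p2), F p1.
    T (!p1 == p2): β-rule — branch into T !p1, T p2  //  F !p1, F p2.
      branch 1.1 (add T !p1, T p2):
        ○ open, literals {p1=0, p2=1}.
      branch 1.2 (add F !p1, F p2):
        × closes — contains both p1 and !p1.
  branch 2 (add F (p3 && !((p1 == p4) -> (!p3 == p2)))):
    F (p3 && !((p1 == p4) -> (!p3 == p2))): β-rule — branch into F p3  //  F !((p1 == p4) -> (!p3 == p2)).
      branch 2.1 (add F p3):
        ○ open, literals {p3=0}.
      branch 2.2 (add F !((p1 == p4) -> (!p3 == p2))):
        F !((p1 == p4) -> (!p3 == p2)): β-rule — branch into F (p1 == p4)  //  T (!p3 == p2).
          branch 2.2.1 (add F (p1 == p4)):
            F (p1 == p4): β-rule — branch into T p1, F p4  //  F p1, T p4.
              branch 2.2.1.1 (add T p1, F p4):
                ○ open, literals {p1=1, p4=0}.
              branch 2.2.1.2 (add F p1, T p4):
                ○ open, literals {p1=0, p4=1}.
          branch 2.2.2 (add T (!p3 == p2)):
            T (!p3 == p2): β-rule — branch into T !p3, T p2  //  F !p3, F p2.
              branch 2.2.2.1 (add T !p3, T p2):
                ○ open, literals {p2=1, p3=0}.
              branch 2.2.2.2 (add F !p3, F p2):
                ○ open, literals {p2=0, p3=1}.
1 branch closed, 6 open.
Each open branch fixes some atoms; the unmentioned ones are free. Counting distinct full assignments: branch {p1=0, p2=1} (p4, p3) contributes 4 new; branch {p3=0} (p2, p1, p4) contributes 6 new; branch {p1=1, p4=0} (p2, p3) contributes 2 new; branch {p1=0, p4=1} (p2, p3) contributes 1 new; branch {p2=1, p3=0} (p1, p4) contributes 0 new; branch {p2=0, p3=1} (p1, p4) contributes 2 new. Total: 15.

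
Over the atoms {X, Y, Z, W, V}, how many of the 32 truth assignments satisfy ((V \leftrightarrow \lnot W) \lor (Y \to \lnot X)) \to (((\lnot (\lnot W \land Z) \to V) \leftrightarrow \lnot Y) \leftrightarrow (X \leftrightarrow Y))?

Initial set: {T (((V \leftrightarrow \lnot W) \lor (Y \to \lnot X)) \to (((\lnot (\lnot W \land Z) \to V) \leftrightarrow \lnot Y) \leftrightarrow (X \leftrightarrow Y)))}.
T (((V \leftrightarrow \lnot W) \lor (Y \to \lnot X)) \to (((\lnot (\lnot W \land Z) \to V) \leftrightarrow \lnot Y) \leftrightarrow (X \leftrightarrow Y))): β-rule — branch into F ((V \leftrightarrow \lnot W) \lor (Y \to \lnot X))  //  T (((\lnot (\lnot W \land Z) \to V) \leftrightarrow \lnot Y) \leftrightarrow (X \leftrightarrow Y)).
  branch 1 (add F ((V \leftrightarrow \lnot W) \lor (Y \to \lnot X))):
    F ((V \leftrightarrow \lnot W) \lor (Y \to \lnot X)): α-rule — add F (V \leftrightarrow \lnot W), F (Y \to \lnot X).
    F (Y \to \lnot X): α-rule — add T Y, F \lnot X.
    F (V \leftrightarrow \lnot W): β-rule — branch into T V, F \lnot W  //  F V, T \lnot W.
      branch 1.1 (add T V, F \lnot W):
        ○ open, literals {V=T, W=T, X=T, Y=T}.
      branch 1.2 (add F V, T \lnot W):
        ○ open, literals {V=F, W=F, X=T, Y=T}.
  branch 2 (add T (((\lnot (\lnot W \land Z) \to V) \leftrightarrow \lnot Y) \leftrightarrow (X \leftrightarrow Y))):
    T (((\lnot (\lnot W \land Z) \to V) \leftrightarrow \lnot Y) \leftrightarrow (X \leftrightarrow Y)): β-rule — branch into T ((\lnot (\lnot W \land Z) \to V) \leftrightarrow \lnot Y), T (X \leftrightarrow Y)  //  F ((\lnot (\lnot W \land Z) \to V) \leftrightarrow \lnot Y), F (X \leftrightarrow Y).
      branch 2.1 (add T ((\lnot (\lnot W \land Z) \to V) \leftrightarrow \lnot Y), T (X \leftrightarrow Y)):
        T ((\lnot (\lnot W \land Z) \to V) \leftrightarrow \lnot Y): β-rule — branch into T (\lnot (\lnot W \land Z) \to V), T \lnot Y  //  F (\lnot (\lnot W \land Z) \to V), F \lnot Y.
          branch 2.1.1 (add T (\lnot (\lnot W \land Z) \to V), T \lnot Y):
            T (X \leftrightarrow Y): β-rule — branch into T X, T Y  //  F X, F Y.
              branch 2.1.1.1 (add T X, T Y):
                × closes — contains both Y and \lnot Y.
              branch 2.1.1.2 (add F X, F Y):
                T (\lnot (\lnot W \land Z) \to V): β-rule — branch into F \lnot (\lnot W \land Z)  //  T V.
                  branch 2.1.1.2.1 (add F \lnot (\lnot W \land Z)):
                    F \lnot (\lnot W \land Z): α-rule — add T \lnot W, T Z.
                    ○ open, literals {W=F, X=F, Y=F, Z=T}.
                  branch 2.1.1.2.2 (add T V):
                    ○ open, literals {V=T, X=F, Y=F}.
          branch 2.1.2 (add F (\lnot (\lnot W \land Z) \to V), F \lnot Y):
            F (\lnot (\lnot W \land Z) \to V): α-rule — add T \lnot (\lnot W \land Z), F V.
            T (X \leftrightarrow Y): β-rule — branch into T X, T Y  //  F X, F Y.
              branch 2.1.2.1 (add T X, T Y):
                T \lnot (\lnot W \land Z): β-rule — branch into F \lnot W  //  F Z.
                  branch 2.1.2.1.1 (add F \lnot W):
                    ○ open, literals {V=F, W=T, X=T, Y=T}.
                  branch 2.1.2.1.2 (add F Z):
                    ○ open, literals {V=F, X=T, Y=T, Z=F}.
              branch 2.1.2.2 (add F X, F Y):
                × closes — contains both Y and \lnot Y.
      branch 2.2 (add F ((\lnot (\lnot W \land Z) \to V) \leftrightarrow \lnot Y), F (X \leftrightarrow Y)):
        F ((\lnot (\lnot W \land Z) \to V) \leftrightarrow \lnot Y): β-rule — branch into T (\lnot (\lnot W \land Z) \to V), F \lnot Y  //  F (\lnot (\lnot W \land Z) \to V), T \lnot Y.
          branch 2.2.1 (add T (\lnot (\lnot W \land Z) \to V), F \lnot Y):
            F (X \leftrightarrow Y): β-rule — branch into T X, F Y  //  F X, T Y.
              branch 2.2.1.1 (add T X, F Y):
                × closes — contains both Y and \lnot Y.
              branch 2.2.1.2 (add F X, T Y):
                T (\lnot (\lnot W \land Z) \to V): β-rule — branch into F \lnot (\lnot W \land Z)  //  T V.
                  branch 2.2.1.2.1 (add F \lnot (\lnot W \land Z)):
                    F \lnot (\lnot W \land Z): α-rule — add T \lnot W, T Z.
                    ○ open, literals {W=F, X=F, Y=T, Z=T}.
                  branch 2.2.1.2.2 (add T V):
                    ○ open, literals {V=T, X=F, Y=T}.
          branch 2.2.2 (add F (\lnot (\lnot W \land Z) \to V), T \lnot Y):
            F (\lnot (\lnot W \land Z) \to V): α-rule — add T \lnot (\lnot W \land Z), F V.
            F (X \leftrightarrow Y): β-rule — branch into T X, F Y  //  F X, T Y.
              branch 2.2.2.1 (add T X, F Y):
                T \lnot (\lnot W \land Z): β-rule — branch into F \lnot W  //  F Z.
                  branch 2.2.2.1.1 (add F \lnot W):
                    ○ open, literals {V=F, W=T, X=T, Y=F}.
                  branch 2.2.2.1.2 (add F Z):
                    ○ open, literals {V=F, X=T, Y=F, Z=F}.
              branch 2.2.2.2 (add F X, T Y):
                × closes — contains both Y and \lnot Y.
4 branches closed, 10 open.
Each open branch fixes some atoms; the unmentioned ones are free. Counting distinct full assignments: branch {V=T, W=T, X=T, Y=T} (Z) contributes 2 new; branch {V=F, W=F, X=T, Y=T} (Z) contributes 2 new; branch {W=F, X=F, Y=F, Z=T} (V) contributes 2 new; branch {V=T, X=F, Y=F} (Z, W) contributes 3 new; branch {V=F, W=T, X=T, Y=T} (Z) contributes 2 new; branch {V=F, X=T, Y=T, Z=F} (W) contributes 0 new; branch {W=F, X=F, Y=T, Z=T} (V) contributes 2 new; branch {V=T, X=F, Y=T} (Z, W) contributes 3 new; branch {V=F, W=T, X=T, Y=F} (Z) contributes 2 new; branch {V=F, X=T, Y=F, Z=F} (W) contributes 1 new. Total: 19.

19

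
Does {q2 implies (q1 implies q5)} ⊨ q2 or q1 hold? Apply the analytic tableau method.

Initial set: {(q2 implies (q1 implies q5)); not (q2 or q1)}.
not (q2 or q1): α-rule — add not q2, not q1.
(q2 implies (q1 implies q5)): β-rule — branch into not q2  //  (q1 implies q5).
  branch 1 (add not q2):
    ○ open, literals {q1=false, q2=false}.
  branch 2 (add (q1 implies q5)):
    (q1 implies q5): β-rule — branch into not q1  //  q5.
      branch 2.1 (add not q1):
        ○ open, literals {q1=false, q2=false}.
      branch 2.2 (add q5):
        ○ open, literals {q1=false, q2=false, q5=true}.
0 branches closed, 3 open.
An open branch gives a countermodel: q1=false, q2=false (unmentioned atoms arbitrary); the premises hold there but the conclusion fails.

No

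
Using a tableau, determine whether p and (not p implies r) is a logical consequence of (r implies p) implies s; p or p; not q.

Initial set: {T ((r implies p) implies s); T (p or p); T not q; F (p and (not p implies r))}.
T ((r implies p) implies s): β-rule — branch into F (r implies p)  //  T s.
  branch 1 (add F (r implies p)):
    F (r implies p): α-rule — add T r, F p.
    T (p or p): β-rule — branch into T p  //  T p.
      branch 1.1 (add T p):
        × closes — contains both p and not p.
      branch 1.2 (add T p):
        × closes — contains both p and not p.
  branch 2 (add T s):
    T (p or p): β-rule — branch into T p  //  T p.
      branch 2.1 (add T p):
        F (p and (not p implies r)): β-rule — branch into F p  //  F (not p implies r).
          branch 2.1.1 (add F p):
            × closes — contains both p and not p.
          branch 2.1.2 (add F (not p implies r)):
            F (not p implies r): α-rule — add T not p, F r.
            × closes — contains both p and not p.
      branch 2.2 (add T p):
        F (p and (not p implies r)): β-rule — branch into F p  //  F (not p implies r).
          branch 2.2.1 (add F p):
            × closes — contains both p and not p.
          branch 2.2.2 (add F (not p implies r)):
            F (not p implies r): α-rule — add T not p, F r.
            × closes — contains both p and not p.
All 6 branches close.
Every branch closed, so the premises entail the conclusion.

Yes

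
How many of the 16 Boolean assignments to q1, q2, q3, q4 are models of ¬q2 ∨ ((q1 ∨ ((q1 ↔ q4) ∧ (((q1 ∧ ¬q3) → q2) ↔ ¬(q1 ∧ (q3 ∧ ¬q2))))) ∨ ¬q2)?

Initial set: {(¬q2 ∨ ((q1 ∨ ((q1 ↔ q4) ∧ (((q1 ∧ ¬q3) → q2) ↔ ¬(q1 ∧ (q3 ∧ ¬q2))))) ∨ ¬q2))}.
(¬q2 ∨ ((q1 ∨ ((q1 ↔ q4) ∧ (((q1 ∧ ¬q3) → q2) ↔ ¬(q1 ∧ (q3 ∧ ¬q2))))) ∨ ¬q2)): β-rule — branch into ¬q2  //  ((q1 ∨ ((q1 ↔ q4) ∧ (((q1 ∧ ¬q3) → q2) ↔ ¬(q1 ∧ (q3 ∧ ¬q2))))) ∨ ¬q2).
  branch 1 (add ¬q2):
    ○ open, literals {q2=F}.
  branch 2 (add ((q1 ∨ ((q1 ↔ q4) ∧ (((q1 ∧ ¬q3) → q2) ↔ ¬(q1 ∧ (q3 ∧ ¬q2))))) ∨ ¬q2)):
    ((q1 ∨ ((q1 ↔ q4) ∧ (((q1 ∧ ¬q3) → q2) ↔ ¬(q1 ∧ (q3 ∧ ¬q2))))) ∨ ¬q2): β-rule — branch into (q1 ∨ ((q1 ↔ q4) ∧ (((q1 ∧ ¬q3) → q2) ↔ ¬(q1 ∧ (q3 ∧ ¬q2)))))  //  ¬q2.
      branch 2.1 (add (q1 ∨ ((q1 ↔ q4) ∧ (((q1 ∧ ¬q3) → q2) ↔ ¬(q1 ∧ (q3 ∧ ¬q2)))))):
        (q1 ∨ ((q1 ↔ q4) ∧ (((q1 ∧ ¬q3) → q2) ↔ ¬(q1 ∧ (q3 ∧ ¬q2))))): β-rule — branch into q1  //  ((q1 ↔ q4) ∧ (((q1 ∧ ¬q3) → q2) ↔ ¬(q1 ∧ (q3 ∧ ¬q2)))).
          branch 2.1.1 (add q1):
            ○ open, literals {q1=T}.
          branch 2.1.2 (add ((q1 ↔ q4) ∧ (((q1 ∧ ¬q3) → q2) ↔ ¬(q1 ∧ (q3 ∧ ¬q2))))):
            ((q1 ↔ q4) ∧ (((q1 ∧ ¬q3) → q2) ↔ ¬(q1 ∧ (q3 ∧ ¬q2)))): α-rule — add (q1 ↔ q4), (((q1 ∧ ¬q3) → q2) ↔ ¬(q1 ∧ (q3 ∧ ¬q2))).
            (q1 ↔ q4): β-rule — branch into q1, q4  //  ¬q1, ¬q4.
              branch 2.1.2.1 (add q1, q4):
                (((q1 ∧ ¬q3) → q2) ↔ ¬(q1 ∧ (q3 ∧ ¬q2))): β-rule — branch into ((q1 ∧ ¬q3) → q2), ¬(q1 ∧ (q3 ∧ ¬q2))  //  ¬((q1 ∧ ¬q3) → q2), ¬¬(q1 ∧ (q3 ∧ ¬q2)).
                  branch 2.1.2.1.1 (add ((q1 ∧ ¬q3) → q2), ¬(q1 ∧ (q3 ∧ ¬q2))):
                    ((q1 ∧ ¬q3) → q2): β-rule — branch into ¬(q1 ∧ ¬q3)  //  q2.
                      branch 2.1.2.1.1.1 (add ¬(q1 ∧ ¬q3)):
                        ¬(q1 ∧ (q3 ∧ ¬q2)): β-rule — branch into ¬q1  //  ¬(q3 ∧ ¬q2).
                          branch 2.1.2.1.1.1.1 (add ¬q1):
                            × closes — contains both q1 and ¬q1.
                          branch 2.1.2.1.1.1.2 (add ¬(q3 ∧ ¬q2)):
                            ¬(q1 ∧ ¬q3): β-rule — branch into ¬q1  //  ¬¬q3.
                              branch 2.1.2.1.1.1.2.1 (add ¬q1):
                                × closes — contains both q1 and ¬q1.
                              branch 2.1.2.1.1.1.2.2 (add ¬¬q3):
                                ¬(q3 ∧ ¬q2): β-rule — branch into ¬q3  //  ¬¬q2.
                                  branch 2.1.2.1.1.1.2.2.1 (add ¬q3):
                                    × closes — contains both q3 and ¬q3.
                                  branch 2.1.2.1.1.1.2.2.2 (add ¬¬q2):
                                    ○ open, literals {q1=T, q2=T, q3=T, q4=T}.
                      branch 2.1.2.1.1.2 (add q2):
                        ¬(q1 ∧ (q3 ∧ ¬q2)): β-rule — branch into ¬q1  //  ¬(q3 ∧ ¬q2).
                          branch 2.1.2.1.1.2.1 (add ¬q1):
                            × closes — contains both q1 and ¬q1.
                          branch 2.1.2.1.1.2.2 (add ¬(q3 ∧ ¬q2)):
                            ¬(q3 ∧ ¬q2): β-rule — branch into ¬q3  //  ¬¬q2.
                              branch 2.1.2.1.1.2.2.1 (add ¬q3):
                                ○ open, literals {q1=T, q2=T, q3=F, q4=T}.
                              branch 2.1.2.1.1.2.2.2 (add ¬¬q2):
                                ○ open, literals {q1=T, q2=T, q4=T}.
                  branch 2.1.2.1.2 (add ¬((q1 ∧ ¬q3) → q2), ¬¬(q1 ∧ (q3 ∧ ¬q2))):
                    ¬((q1 ∧ ¬q3) → q2): α-rule — add (q1 ∧ ¬q3), ¬q2.
                    ¬¬(q1 ∧ (q3 ∧ ¬q2)): α-rule — add q1, (q3 ∧ ¬q2).
                    (q1 ∧ ¬q3): α-rule — add q1, ¬q3.
                    (q3 ∧ ¬q2): α-rule — add q3, ¬q2.
                    × closes — contains both q3 and ¬q3.
              branch 2.1.2.2 (add ¬q1, ¬q4):
                (((q1 ∧ ¬q3) → q2) ↔ ¬(q1 ∧ (q3 ∧ ¬q2))): β-rule — branch into ((q1 ∧ ¬q3) → q2), ¬(q1 ∧ (q3 ∧ ¬q2))  //  ¬((q1 ∧ ¬q3) → q2), ¬¬(q1 ∧ (q3 ∧ ¬q2)).
                  branch 2.1.2.2.1 (add ((q1 ∧ ¬q3) → q2), ¬(q1 ∧ (q3 ∧ ¬q2))):
                    ((q1 ∧ ¬q3) → q2): β-rule — branch into ¬(q1 ∧ ¬q3)  //  q2.
                      branch 2.1.2.2.1.1 (add ¬(q1 ∧ ¬q3)):
                        ¬(q1 ∧ (q3 ∧ ¬q2)): β-rule — branch into ¬q1  //  ¬(q3 ∧ ¬q2).
                          branch 2.1.2.2.1.1.1 (add ¬q1):
                            ¬(q1 ∧ ¬q3): β-rule — branch into ¬q1  //  ¬¬q3.
                              branch 2.1.2.2.1.1.1.1 (add ¬q1):
                                ○ open, literals {q1=F, q4=F}.
                              branch 2.1.2.2.1.1.1.2 (add ¬¬q3):
                                ○ open, literals {q1=F, q3=T, q4=F}.
                          branch 2.1.2.2.1.1.2 (add ¬(q3 ∧ ¬q2)):
                            ¬(q1 ∧ ¬q3): β-rule — branch into ¬q1  //  ¬¬q3.
                              branch 2.1.2.2.1.1.2.1 (add ¬q1):
                                ¬(q3 ∧ ¬q2): β-rule — branch into ¬q3  //  ¬¬q2.
                                  branch 2.1.2.2.1.1.2.1.1 (add ¬q3):
                                    ○ open, literals {q1=F, q3=F, q4=F}.
                                  branch 2.1.2.2.1.1.2.1.2 (add ¬¬q2):
                                    ○ open, literals {q1=F, q2=T, q4=F}.
                              branch 2.1.2.2.1.1.2.2 (add ¬¬q3):
                                ¬(q3 ∧ ¬q2): β-rule — branch into ¬q3  //  ¬¬q2.
                                  branch 2.1.2.2.1.1.2.2.1 (add ¬q3):
                                    × closes — contains both q3 and ¬q3.
                                  branch 2.1.2.2.1.1.2.2.2 (add ¬¬q2):
                                    ○ open, literals {q1=F, q2=T, q3=T, q4=F}.
                      branch 2.1.2.2.1.2 (add q2):
                        ¬(q1 ∧ (q3 ∧ ¬q2)): β-rule — branch into ¬q1  //  ¬(q3 ∧ ¬q2).
                          branch 2.1.2.2.1.2.1 (add ¬q1):
                            ○ open, literals {q1=F, q2=T, q4=F}.
                          branch 2.1.2.2.1.2.2 (add ¬(q3 ∧ ¬q2)):
                            ¬(q3 ∧ ¬q2): β-rule — branch into ¬q3  //  ¬¬q2.
                              branch 2.1.2.2.1.2.2.1 (add ¬q3):
                                ○ open, literals {q1=F, q2=T, q3=F, q4=F}.
                              branch 2.1.2.2.1.2.2.2 (add ¬¬q2):
                                ○ open, literals {q1=F, q2=T, q4=F}.
                  branch 2.1.2.2.2 (add ¬((q1 ∧ ¬q3) → q2), ¬¬(q1 ∧ (q3 ∧ ¬q2))):
                    ¬((q1 ∧ ¬q3) → q2): α-rule — add (q1 ∧ ¬q3), ¬q2.
                    ¬¬(q1 ∧ (q3 ∧ ¬q2)): α-rule — add q1, (q3 ∧ ¬q2).
                    × closes — contains both q1 and ¬q1.
      branch 2.2 (add ¬q2):
        ○ open, literals {q2=F}.
7 branches closed, 14 open.
Each open branch fixes some atoms; the unmentioned ones are free. Counting distinct full assignments: branch {q2=F} (q1, q3, q4) contributes 8 new; branch {q1=T} (q2, q3, q4) contributes 4 new; branch {q1=T, q2=T, q3=T, q4=T} (none free) contributes 0 new; branch {q1=T, q2=T, q3=F, q4=T} (none free) contributes 0 new; branch {q1=T, q2=T, q4=T} (q3) contributes 0 new; branch {q1=F, q4=F} (q2, q3) contributes 2 new; branch {q1=F, q3=T, q4=F} (q2) contributes 0 new; branch {q1=F, q3=F, q4=F} (q2) contributes 0 new; branch {q1=F, q2=T, q4=F} (q3) contributes 0 new; branch {q1=F, q2=T, q3=T, q4=F} (none free) contributes 0 new; branch {q1=F, q2=T, q4=F} (q3) contributes 0 new; branch {q1=F, q2=T, q3=F, q4=F} (none free) contributes 0 new; branch {q1=F, q2=T, q4=F} (q3) contributes 0 new; branch {q2=F} (q1, q3, q4) contributes 0 new. Total: 14.

14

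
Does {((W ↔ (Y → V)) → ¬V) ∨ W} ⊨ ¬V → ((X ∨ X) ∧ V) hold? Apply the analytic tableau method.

Initial set: {(((W ↔ (Y → V)) → ¬V) ∨ W); ¬(¬V → ((X ∨ X) ∧ V))}.
¬(¬V → ((X ∨ X) ∧ V)): α-rule — add ¬V, ¬((X ∨ X) ∧ V).
(((W ↔ (Y → V)) → ¬V) ∨ W): β-rule — branch into ((W ↔ (Y → V)) → ¬V)  //  W.
  branch 1 (add ((W ↔ (Y → V)) → ¬V)):
    ¬((X ∨ X) ∧ V): β-rule — branch into ¬(X ∨ X)  //  ¬V.
      branch 1.1 (add ¬(X ∨ X)):
        ¬(X ∨ X): α-rule — add ¬X, ¬X.
        ((W ↔ (Y → V)) → ¬V): β-rule — branch into ¬(W ↔ (Y → V))  //  ¬V.
          branch 1.1.1 (add ¬(W ↔ (Y → V))):
            ¬(W ↔ (Y → V)): β-rule — branch into W, ¬(Y → V)  //  ¬W, (Y → V).
              branch 1.1.1.1 (add W, ¬(Y → V)):
                ¬(Y → V): α-rule — add Y, ¬V.
                ○ open, literals {V=0, W=1, X=0, Y=1}.
              branch 1.1.1.2 (add ¬W, (Y → V)):
                (Y → V): β-rule — branch into ¬Y  //  V.
                  branch 1.1.1.2.1 (add ¬Y):
                    ○ open, literals {V=0, W=0, X=0, Y=0}.
                  branch 1.1.1.2.2 (add V):
                    × closes — contains both V and ¬V.
          branch 1.1.2 (add ¬V):
            ○ open, literals {V=0, X=0}.
      branch 1.2 (add ¬V):
        ((W ↔ (Y → V)) → ¬V): β-rule — branch into ¬(W ↔ (Y → V))  //  ¬V.
          branch 1.2.1 (add ¬(W ↔ (Y → V))):
            ¬(W ↔ (Y → V)): β-rule — branch into W, ¬(Y → V)  //  ¬W, (Y → V).
              branch 1.2.1.1 (add W, ¬(Y → V)):
                ¬(Y → V): α-rule — add Y, ¬V.
                ○ open, literals {V=0, W=1, Y=1}.
              branch 1.2.1.2 (add ¬W, (Y → V)):
                (Y → V): β-rule — branch into ¬Y  //  V.
                  branch 1.2.1.2.1 (add ¬Y):
                    ○ open, literals {V=0, W=0, Y=0}.
                  branch 1.2.1.2.2 (add V):
                    × closes — contains both V and ¬V.
          branch 1.2.2 (add ¬V):
            ○ open, literals {V=0}.
  branch 2 (add W):
    ¬((X ∨ X) ∧ V): β-rule — branch into ¬(X ∨ X)  //  ¬V.
      branch 2.1 (add ¬(X ∨ X)):
        ¬(X ∨ X): α-rule — add ¬X, ¬X.
        ○ open, literals {V=0, W=1, X=0}.
      branch 2.2 (add ¬V):
        ○ open, literals {V=0, W=1}.
2 branches closed, 8 open.
An open branch gives a countermodel: V=0, W=1, X=0, Y=1 (unmentioned atoms arbitrary); the premises hold there but the conclusion fails.

No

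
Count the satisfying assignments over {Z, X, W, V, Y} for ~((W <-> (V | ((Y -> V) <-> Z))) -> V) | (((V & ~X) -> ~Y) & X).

20

Initial set: {(~((W <-> (V | ((Y -> V) <-> Z))) -> V) | (((V & ~X) -> ~Y) & X))}.
(~((W <-> (V | ((Y -> V) <-> Z))) -> V) | (((V & ~X) -> ~Y) & X)): β-rule — branch into ~((W <-> (V | ((Y -> V) <-> Z))) -> V)  //  (((V & ~X) -> ~Y) & X).
  branch 1 (add ~((W <-> (V | ((Y -> V) <-> Z))) -> V)):
    ~((W <-> (V | ((Y -> V) <-> Z))) -> V): α-rule — add (W <-> (V | ((Y -> V) <-> Z))), ~V.
    (W <-> (V | ((Y -> V) <-> Z))): β-rule — branch into W, (V | ((Y -> V) <-> Z))  //  ~W, ~(V | ((Y -> V) <-> Z)).
      branch 1.1 (add W, (V | ((Y -> V) <-> Z))):
        (V | ((Y -> V) <-> Z)): β-rule — branch into V  //  ((Y -> V) <-> Z).
          branch 1.1.1 (add V):
            × closes — contains both V and ~V.
          branch 1.1.2 (add ((Y -> V) <-> Z)):
            ((Y -> V) <-> Z): β-rule — branch into (Y -> V), Z  //  ~(Y -> V), ~Z.
              branch 1.1.2.1 (add (Y -> V), Z):
                (Y -> V): β-rule — branch into ~Y  //  V.
                  branch 1.1.2.1.1 (add ~Y):
                    ○ open, literals {V=0, W=1, Y=0, Z=1}.
                  branch 1.1.2.1.2 (add V):
                    × closes — contains both V and ~V.
              branch 1.1.2.2 (add ~(Y -> V), ~Z):
                ~(Y -> V): α-rule — add Y, ~V.
                ○ open, literals {V=0, W=1, Y=1, Z=0}.
      branch 1.2 (add ~W, ~(V | ((Y -> V) <-> Z))):
        ~(V | ((Y -> V) <-> Z)): α-rule — add ~V, ~((Y -> V) <-> Z).
        ~((Y -> V) <-> Z): β-rule — branch into (Y -> V), ~Z  //  ~(Y -> V), Z.
          branch 1.2.1 (add (Y -> V), ~Z):
            (Y -> V): β-rule — branch into ~Y  //  V.
              branch 1.2.1.1 (add ~Y):
                ○ open, literals {V=0, W=0, Y=0, Z=0}.
              branch 1.2.1.2 (add V):
                × closes — contains both V and ~V.
          branch 1.2.2 (add ~(Y -> V), Z):
            ~(Y -> V): α-rule — add Y, ~V.
            ○ open, literals {V=0, W=0, Y=1, Z=1}.
  branch 2 (add (((V & ~X) -> ~Y) & X)):
    (((V & ~X) -> ~Y) & X): α-rule — add ((V & ~X) -> ~Y), X.
    ((V & ~X) -> ~Y): β-rule — branch into ~(V & ~X)  //  ~Y.
      branch 2.1 (add ~(V & ~X)):
        ~(V & ~X): β-rule — branch into ~V  //  ~~X.
          branch 2.1.1 (add ~V):
            ○ open, literals {V=0, X=1}.
          branch 2.1.2 (add ~~X):
            ○ open, literals {X=1}.
      branch 2.2 (add ~Y):
        ○ open, literals {X=1, Y=0}.
3 branches closed, 7 open.
Each open branch fixes some atoms; the unmentioned ones are free. Counting distinct full assignments: branch {V=0, W=1, Y=0, Z=1} (X) contributes 2 new; branch {V=0, W=1, Y=1, Z=0} (X) contributes 2 new; branch {V=0, W=0, Y=0, Z=0} (X) contributes 2 new; branch {V=0, W=0, Y=1, Z=1} (X) contributes 2 new; branch {V=0, X=1} (Z, W, Y) contributes 4 new; branch {X=1} (Z, W, V, Y) contributes 8 new; branch {X=1, Y=0} (Z, W, V) contributes 0 new. Total: 20.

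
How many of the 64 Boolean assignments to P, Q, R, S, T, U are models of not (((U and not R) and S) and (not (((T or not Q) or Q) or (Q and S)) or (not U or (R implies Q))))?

Initial set: {not (((U and not R) and S) and (not (((T or not Q) or Q) or (Q and S)) or (not U or (R implies Q))))}.
not (((U and not R) and S) and (not (((T or not Q) or Q) or (Q and S)) or (not U or (R implies Q)))): β-rule — branch into not ((U and not R) and S)  //  not (not (((T or not Q) or Q) or (Q and S)) or (not U or (R implies Q))).
  branch 1 (add not ((U and not R) and S)):
    not ((U and not R) and S): β-rule — branch into not (U and not R)  //  not S.
      branch 1.1 (add not (U and not R)):
        not (U and not R): β-rule — branch into not U  //  not not R.
          branch 1.1.1 (add not U):
            ○ open, literals {U=F}.
          branch 1.1.2 (add not not R):
            ○ open, literals {R=T}.
      branch 1.2 (add not S):
        ○ open, literals {S=F}.
  branch 2 (add not (not (((T or not Q) or Q) or (Q and S)) or (not U or (R implies Q)))):
    not (not (((T or not Q) or Q) or (Q and S)) or (not U or (R implies Q))): α-rule — add not not (((T or not Q) or Q) or (Q and S)), not (not U or (R implies Q)).
    not (not U or (R implies Q)): α-rule — add not not U, not (R implies Q).
    not (R implies Q): α-rule — add R, not Q.
    not not (((T or not Q) or Q) or (Q and S)): β-rule — branch into ((T or not Q) or Q)  //  (Q and S).
      branch 2.1 (add ((T or not Q) or Q)):
        ((T or not Q) or Q): β-rule — branch into (T or not Q)  //  Q.
          branch 2.1.1 (add (T or not Q)):
            (T or not Q): β-rule — branch into T  //  not Q.
              branch 2.1.1.1 (add T):
                ○ open, literals {Q=F, R=T, T=T, U=T}.
              branch 2.1.1.2 (add not Q):
                ○ open, literals {Q=F, R=T, U=T}.
          branch 2.1.2 (add Q):
            × closes — contains both Q and not Q.
      branch 2.2 (add (Q and S)):
        (Q and S): α-rule — add Q, S.
        × closes — contains both Q and not Q.
2 branches closed, 5 open.
Each open branch fixes some atoms; the unmentioned ones are free. Counting distinct full assignments: branch {U=F} (P, Q, R, S, T) contributes 32 new; branch {R=T} (P, Q, S, T, U) contributes 16 new; branch {S=F} (P, Q, R, T, U) contributes 8 new; branch {Q=F, R=T, T=T, U=T} (P, S) contributes 0 new; branch {Q=F, R=T, U=T} (P, S, T) contributes 0 new. Total: 56.

56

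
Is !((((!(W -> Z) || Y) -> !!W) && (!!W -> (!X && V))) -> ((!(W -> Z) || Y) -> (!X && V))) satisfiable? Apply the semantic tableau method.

Unsatisfiable

Initial set: {!((((!(W -> Z) || Y) -> !!W) && (!!W -> (!X && V))) -> ((!(W -> Z) || Y) -> (!X && V)))}.
!((((!(W -> Z) || Y) -> !!W) && (!!W -> (!X && V))) -> ((!(W -> Z) || Y) -> (!X && V))): α-rule — add (((!(W -> Z) || Y) -> !!W) && (!!W -> (!X && V))), !((!(W -> Z) || Y) -> (!X && V)).
(((!(W -> Z) || Y) -> !!W) && (!!W -> (!X && V))): α-rule — add ((!(W -> Z) || Y) -> !!W), (!!W -> (!X && V)).
!((!(W -> Z) || Y) -> (!X && V)): α-rule — add (!(W -> Z) || Y), !(!X && V).
((!(W -> Z) || Y) -> !!W): β-rule — branch into !(!(W -> Z) || Y)  //  !!W.
  branch 1 (add !(!(W -> Z) || Y)):
    !(!(W -> Z) || Y): α-rule — add !!(W -> Z), !Y.
    (!!W -> (!X && V)): β-rule — branch into !!!W  //  (!X && V).
      branch 1.1 (add !!!W):
        !!!W: drop double negation, giving !W.
        (!(W -> Z) || Y): β-rule — branch into !(W -> Z)  //  Y.
          branch 1.1.1 (add !(W -> Z)):
            !(W -> Z): α-rule — add W, !Z.
            × closes — contains both W and !W.
          branch 1.1.2 (add Y):
            × closes — contains both Y and !Y.
      branch 1.2 (add (!X && V)):
        (!X && V): α-rule — add !X, V.
        (!(W -> Z) || Y): β-rule — branch into !(W -> Z)  //  Y.
          branch 1.2.1 (add !(W -> Z)):
            !(W -> Z): α-rule — add W, !Z.
            !(!X && V): β-rule — branch into !!X  //  !V.
              branch 1.2.1.1 (add !!X):
                × closes — contains both X and !X.
              branch 1.2.1.2 (add !V):
                × closes — contains both V and !V.
          branch 1.2.2 (add Y):
            × closes — contains both Y and !Y.
  branch 2 (add !!W):
    !!W: drop double negation, giving W.
    (!!W -> (!X && V)): β-rule — branch into !!!W  //  (!X && V).
      branch 2.1 (add !!!W):
        !!!W: drop double negation, giving !W.
        × closes — contains both W and !W.
      branch 2.2 (add (!X && V)):
        (!X && V): α-rule — add !X, V.
        (!(W -> Z) || Y): β-rule — branch into !(W -> Z)  //  Y.
          branch 2.2.1 (add !(W -> Z)):
            !(W -> Z): α-rule — add W, !Z.
            !(!X && V): β-rule — branch into !!X  //  !V.
              branch 2.2.1.1 (add !!X):
                × closes — contains both X and !X.
              branch 2.2.1.2 (add !V):
                × closes — contains both V and !V.
          branch 2.2.2 (add Y):
            !(!X && V): β-rule — branch into !!X  //  !V.
              branch 2.2.2.1 (add !!X):
                × closes — contains both X and !X.
              branch 2.2.2.2 (add !V):
                × closes — contains both V and !V.
All 10 branches close.
Every branch closed; the formula is unsatisfiable.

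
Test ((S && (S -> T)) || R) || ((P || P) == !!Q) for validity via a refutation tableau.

Not valid

Assume the negation and expand:
Initial set: {!(((S && (S -> T)) || R) || ((P || P) == !!Q))}.
!(((S && (S -> T)) || R) || ((P || P) == !!Q)): α-rule — add !((S && (S -> T)) || R), !((P || P) == !!Q).
!((S && (S -> T)) || R): α-rule — add !(S && (S -> T)), !R.
!((P || P) == !!Q): β-rule — branch into (P || P), !!!Q  //  !(P || P), !!Q.
  branch 1 (add (P || P), !!!Q):
    !!!Q: drop double negation, giving !Q.
    !(S && (S -> T)): β-rule — branch into !S  //  !(S -> T).
      branch 1.1 (add !S):
        (P || P): β-rule — branch into P  //  P.
          branch 1.1.1 (add P):
            ○ open, literals {P=T, Q=F, R=F, S=F}.
          branch 1.1.2 (add P):
            ○ open, literals {P=T, Q=F, R=F, S=F}.
      branch 1.2 (add !(S -> T)):
        !(S -> T): α-rule — add S, !T.
        (P || P): β-rule — branch into P  //  P.
          branch 1.2.1 (add P):
            ○ open, literals {P=T, Q=F, R=F, S=T, T=F}.
          branch 1.2.2 (add P):
            ○ open, literals {P=T, Q=F, R=F, S=T, T=F}.
  branch 2 (add !(P || P), !!Q):
    !(P || P): α-rule — add !P, !P.
    !!Q: drop double negation, giving Q.
    !(S && (S -> T)): β-rule — branch into !S  //  !(S -> T).
      branch 2.1 (add !S):
        ○ open, literals {P=F, Q=T, R=F, S=F}.
      branch 2.2 (add !(S -> T)):
        !(S -> T): α-rule — add S, !T.
        ○ open, literals {P=F, Q=T, R=F, S=T, T=F}.
0 branches closed, 6 open.
An open branch gives a countermodel: P=T, Q=F, R=F, S=F (unmentioned atoms arbitrary); under it the original formula is false.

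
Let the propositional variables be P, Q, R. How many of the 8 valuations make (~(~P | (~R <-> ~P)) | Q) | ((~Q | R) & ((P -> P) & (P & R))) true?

Initial set: {((~(~P | (~R <-> ~P)) | Q) | ((~Q | R) & ((P -> P) & (P & R))))}.
((~(~P | (~R <-> ~P)) | Q) | ((~Q | R) & ((P -> P) & (P & R)))): β-rule — branch into (~(~P | (~R <-> ~P)) | Q)  //  ((~Q | R) & ((P -> P) & (P & R))).
  branch 1 (add (~(~P | (~R <-> ~P)) | Q)):
    (~(~P | (~R <-> ~P)) | Q): β-rule — branch into ~(~P | (~R <-> ~P))  //  Q.
      branch 1.1 (add ~(~P | (~R <-> ~P))):
        ~(~P | (~R <-> ~P)): α-rule — add ~~P, ~(~R <-> ~P).
        ~(~R <-> ~P): β-rule — branch into ~R, ~~P  //  ~~R, ~P.
          branch 1.1.1 (add ~R, ~~P):
            ○ open, literals {P=true, R=false}.
          branch 1.1.2 (add ~~R, ~P):
            × closes — contains both P and ~P.
      branch 1.2 (add Q):
        ○ open, literals {Q=true}.
  branch 2 (add ((~Q | R) & ((P -> P) & (P & R)))):
    ((~Q | R) & ((P -> P) & (P & R))): α-rule — add (~Q | R), ((P -> P) & (P & R)).
    ((P -> P) & (P & R)): α-rule — add (P -> P), (P & R).
    (P & R): α-rule — add P, R.
    (~Q | R): β-rule — branch into ~Q  //  R.
      branch 2.1 (add ~Q):
        (P -> P): β-rule — branch into ~P  //  P.
          branch 2.1.1 (add ~P):
            × closes — contains both P and ~P.
          branch 2.1.2 (add P):
            ○ open, literals {P=true, Q=false, R=true}.
      branch 2.2 (add R):
        (P -> P): β-rule — branch into ~P  //  P.
          branch 2.2.1 (add ~P):
            × closes — contains both P and ~P.
          branch 2.2.2 (add P):
            ○ open, literals {P=true, R=true}.
3 branches closed, 4 open.
Each open branch fixes some atoms; the unmentioned ones are free. Counting distinct full assignments: branch {P=true, R=false} (Q) contributes 2 new; branch {Q=true} (P, R) contributes 3 new; branch {P=true, Q=false, R=true} (none free) contributes 1 new; branch {P=true, R=true} (Q) contributes 0 new. Total: 6.

6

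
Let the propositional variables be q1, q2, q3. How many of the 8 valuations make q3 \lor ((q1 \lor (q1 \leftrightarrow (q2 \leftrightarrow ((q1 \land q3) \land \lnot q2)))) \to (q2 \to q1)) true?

Initial set: {(q3 \lor ((q1 \lor (q1 \leftrightarrow (q2 \leftrightarrow ((q1 \land q3) \land \lnot q2)))) \to (q2 \to q1)))}.
(q3 \lor ((q1 \lor (q1 \leftrightarrow (q2 \leftrightarrow ((q1 \land q3) \land \lnot q2)))) \to (q2 \to q1))): β-rule — branch into q3  //  ((q1 \lor (q1 \leftrightarrow (q2 \leftrightarrow ((q1 \land q3) \land \lnot q2)))) \to (q2 \to q1)).
  branch 1 (add q3):
    ○ open, literals {q3=true}.
  branch 2 (add ((q1 \lor (q1 \leftrightarrow (q2 \leftrightarrow ((q1 \land q3) \land \lnot q2)))) \to (q2 \to q1))):
    ((q1 \lor (q1 \leftrightarrow (q2 \leftrightarrow ((q1 \land q3) \land \lnot q2)))) \to (q2 \to q1)): β-rule — branch into \lnot (q1 \lor (q1 \leftrightarrow (q2 \leftrightarrow ((q1 \land q3) \land \lnot q2))))  //  (q2 \to q1).
      branch 2.1 (add \lnot (q1 \lor (q1 \leftrightarrow (q2 \leftrightarrow ((q1 \land q3) \land \lnot q2))))):
        \lnot (q1 \lor (q1 \leftrightarrow (q2 \leftrightarrow ((q1 \land q3) \land \lnot q2)))): α-rule — add \lnot q1, \lnot (q1 \leftrightarrow (q2 \leftrightarrow ((q1 \land q3) \land \lnot q2))).
        \lnot (q1 \leftrightarrow (q2 \leftrightarrow ((q1 \land q3) \land \lnot q2))): β-rule — branch into q1, \lnot (q2 \leftrightarrow ((q1 \land q3) \land \lnot q2))  //  \lnot q1, (q2 \leftrightarrow ((q1 \land q3) \land \lnot q2)).
          branch 2.1.1 (add q1, \lnot (q2 \leftrightarrow ((q1 \land q3) \land \lnot q2))):
            × closes — contains both q1 and \lnot q1.
          branch 2.1.2 (add \lnot q1, (q2 \leftrightarrow ((q1 \land q3) \land \lnot q2))):
            (q2 \leftrightarrow ((q1 \land q3) \land \lnot q2)): β-rule — branch into q2, ((q1 \land q3) \land \lnot q2)  //  \lnot q2, \lnot ((q1 \land q3) \land \lnot q2).
              branch 2.1.2.1 (add q2, ((q1 \land q3) \land \lnot q2)):
                ((q1 \land q3) \land \lnot q2): α-rule — add (q1 \land q3), \lnot q2.
                × closes — contains both q2 and \lnot q2.
              branch 2.1.2.2 (add \lnot q2, \lnot ((q1 \land q3) \land \lnot q2)):
                \lnot ((q1 \land q3) \land \lnot q2): β-rule — branch into \lnot (q1 \land q3)  //  \lnot \lnot q2.
                  branch 2.1.2.2.1 (add \lnot (q1 \land q3)):
                    \lnot (q1 \land q3): β-rule — branch into \lnot q1  //  \lnot q3.
                      branch 2.1.2.2.1.1 (add \lnot q1):
                        ○ open, literals {q1=false, q2=false}.
                      branch 2.1.2.2.1.2 (add \lnot q3):
                        ○ open, literals {q1=false, q2=false, q3=false}.
                  branch 2.1.2.2.2 (add \lnot \lnot q2):
                    × closes — contains both q2 and \lnot q2.
      branch 2.2 (add (q2 \to q1)):
        (q2 \to q1): β-rule — branch into \lnot q2  //  q1.
          branch 2.2.1 (add \lnot q2):
            ○ open, literals {q2=false}.
          branch 2.2.2 (add q1):
            ○ open, literals {q1=true}.
3 branches closed, 5 open.
Each open branch fixes some atoms; the unmentioned ones are free. Counting distinct full assignments: branch {q3=true} (q1, q2) contributes 4 new; branch {q1=false, q2=false} (q3) contributes 1 new; branch {q1=false, q2=false, q3=false} (none free) contributes 0 new; branch {q2=false} (q1, q3) contributes 1 new; branch {q1=true} (q2, q3) contributes 1 new. Total: 7.

7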